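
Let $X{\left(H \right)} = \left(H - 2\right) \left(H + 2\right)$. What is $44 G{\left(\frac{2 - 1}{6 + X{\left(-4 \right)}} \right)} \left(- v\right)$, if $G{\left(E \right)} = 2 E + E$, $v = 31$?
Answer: $- \frac{682}{3} \approx -227.33$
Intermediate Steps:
$X{\left(H \right)} = \left(-2 + H\right) \left(2 + H\right)$
$G{\left(E \right)} = 3 E$
$44 G{\left(\frac{2 - 1}{6 + X{\left(-4 \right)}} \right)} \left(- v\right) = 44 \cdot 3 \frac{2 - 1}{6 - \left(4 - \left(-4\right)^{2}\right)} \left(\left(-1\right) 31\right) = 44 \cdot 3 \cdot 1 \frac{1}{6 + \left(-4 + 16\right)} \left(-31\right) = 44 \cdot 3 \cdot 1 \frac{1}{6 + 12} \left(-31\right) = 44 \cdot 3 \cdot 1 \cdot \frac{1}{18} \left(-31\right) = 44 \cdot 3 \cdot \frac{1}{18} \left(-31\right) = 44 \cdot \frac{1}{6} \left(-31\right) = \frac{22}{3} \left(-31\right) = - \frac{682}{3}$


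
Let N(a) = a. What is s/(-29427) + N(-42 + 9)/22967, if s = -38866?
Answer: 52450843/39755877 ≈ 1.3193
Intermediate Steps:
s/(-29427) + N(-42 + 9)/22967 = -38866/(-29427) + (-42 + 9)/22967 = -38866*(-1/29427) - 33*1/22967 = 38866/29427 - 33/22967 = 52450843/39755877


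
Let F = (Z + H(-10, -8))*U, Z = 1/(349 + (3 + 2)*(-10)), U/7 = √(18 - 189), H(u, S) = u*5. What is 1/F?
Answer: 299*I*√19/5964651 ≈ 0.00021851*I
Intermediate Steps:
H(u, S) = 5*u
U = 21*I*√19 (U = 7*√(18 - 189) = 7*√(-171) = 7*(3*I*√19) = 21*I*√19 ≈ 91.537*I)
Z = 1/299 (Z = 1/(349 + 5*(-10)) = 1/(349 - 50) = 1/299 ≈ 0.0033445)
F = -313929*I*√19/299 (F = (1/299 + 5*(-10))*(21*I*√19) = (1/299 - 50)*(21*I*√19) = -313929*I*√19/299 ≈ -4576.5*I)
1/F = 1/(-313929*I*√19/299) = 299*I*√19/5964651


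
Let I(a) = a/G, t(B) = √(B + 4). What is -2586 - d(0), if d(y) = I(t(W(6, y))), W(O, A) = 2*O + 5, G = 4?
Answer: -2586 - √21/4 ≈ -2587.1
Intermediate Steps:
W(O, A) = 5 + 2*O
t(B) = √(4 + B)
I(a) = a/4
d(y) = √21/4 (d(y) = √(4 + (5 + 2*6))/4 = √(4 + (5 + 12))/4 = √(4 + 17)/4 = √21/4)
-2586 - d(0) = -2586 - √21/4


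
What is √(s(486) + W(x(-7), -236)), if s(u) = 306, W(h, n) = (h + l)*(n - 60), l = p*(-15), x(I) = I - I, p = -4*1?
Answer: I*√17454 ≈ 132.11*I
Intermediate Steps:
p = -4
x(I) = 0
l = 60 (l = -4*(-15) = 60)
W(h, n) = (-60 + n)*(60 + h) (W(h, n) = (h + 60)*(n - 60) = (60 + h)*(-60 + n) = (-60 + n)*(60 + h))
√(s(486) + W(x(-7), -236)) = √(306 + (-3600 - 60*0 + 60*(-236) + 0*(-236))) = √(306 + (-3600 + 0 - 14160 + 0)) = √(306 - 17760) = √(-17454) = I*√17454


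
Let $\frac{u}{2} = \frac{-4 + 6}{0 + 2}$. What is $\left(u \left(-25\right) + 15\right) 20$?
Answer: $-700$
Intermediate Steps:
$u = 2$ ($u = 2 \frac{-4 + 6}{0 + 2} = 2 \cdot \frac{2}{2} = 2 \cdot 2 \cdot \frac{1}{2} = 2 \cdot 1 = 2$)
$\left(u \left(-25\right) + 15\right) 20 = \left(2 \left(-25\right) + 15\right) 20 = \left(-50 + 15\right) 20 = \left(-35\right) 20 = -700$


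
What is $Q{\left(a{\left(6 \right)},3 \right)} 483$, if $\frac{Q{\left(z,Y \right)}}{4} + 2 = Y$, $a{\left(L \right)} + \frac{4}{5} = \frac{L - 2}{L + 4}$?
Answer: $1932$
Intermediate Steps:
$a{\left(L \right)} = - \frac{4}{5} + \frac{-2 + L}{4 + L}$ ($a{\left(L \right)} = - \frac{4}{5} + \frac{L - 2}{L + 4} = - \frac{4}{5} + \frac{-2 + L}{4 + L}$)
$Q{\left(z,Y \right)} = -8 + 4 Y$
$Q{\left(a{\left(6 \right)},3 \right)} 483 = \left(-8 + 4 \cdot 3\right) 483 = \left(-8 + 12\right) 483 = 4 \cdot 483 = 1932$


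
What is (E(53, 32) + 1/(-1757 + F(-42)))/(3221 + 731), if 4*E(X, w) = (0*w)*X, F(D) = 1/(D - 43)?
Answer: -85/590215392 ≈ -1.4402e-7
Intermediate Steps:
F(D) = 1/(-43 + D)
E(X, w) = 0 (E(X, w) = ((0*w)*X)/4 = (0*X)/4 = (¼)*0 = 0)
(E(53, 32) + 1/(-1757 + F(-42)))/(3221 + 731) = (0 + 1/(-1757 + 1/(-43 - 42)))/(3221 + 731) = (0 + 1/(-1757 + 1/(-85)))/3952 = (0 + 1/(-1757 - 1/85))*(1/3952) = (0 + 1/(-149346/85))*(1/3952) = (0 - 85/149346)*(1/3952) = -85/149346*1/3952 = -85/590215392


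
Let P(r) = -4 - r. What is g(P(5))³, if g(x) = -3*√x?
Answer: 729*I ≈ 729.0*I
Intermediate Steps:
g(P(5))³ = (-3*√(-4 - 1*5))³ = (-3*√(-4 - 5))³ = (-9*I)³ = 729*I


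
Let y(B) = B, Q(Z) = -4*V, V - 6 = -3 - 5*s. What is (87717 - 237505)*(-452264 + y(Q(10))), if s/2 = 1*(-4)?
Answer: 67769483568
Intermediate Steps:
s = -8 (s = 2*(1*(-4)) = 2*(-4) = -8)
V = 43 (V = 6 + (-3 - 5*(-8)) = 6 + (-3 + 40) = 6 + 37 = 43)
Q(Z) = -172 (Q(Z) = -4*43 = -172)
(87717 - 237505)*(-452264 + y(Q(10))) = (87717 - 237505)*(-452264 - 172) = -149788*(-452436) = 67769483568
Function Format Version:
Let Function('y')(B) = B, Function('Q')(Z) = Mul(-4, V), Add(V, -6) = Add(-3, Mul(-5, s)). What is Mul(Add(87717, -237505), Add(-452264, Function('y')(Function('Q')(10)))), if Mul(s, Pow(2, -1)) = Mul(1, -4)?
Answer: 67769483568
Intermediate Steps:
s = -8 (s = Mul(2, Mul(1, -4)) = Mul(2, -4) = -8)
V = 43 (V = Add(6, Add(-3, Mul(-5, -8))) = Add(6, Add(-3, 40)) = Add(6, 37) = 43)
Function('Q')(Z) = -172 (Function('Q')(Z) = Mul(-4, 43) = -172)
Mul(Add(87717, -237505), Add(-452264, Function('y')(Function('Q')(10)))) = Mul(Add(87717, -237505), Add(-452264, -172)) = Mul(-149788, -452436) = 67769483568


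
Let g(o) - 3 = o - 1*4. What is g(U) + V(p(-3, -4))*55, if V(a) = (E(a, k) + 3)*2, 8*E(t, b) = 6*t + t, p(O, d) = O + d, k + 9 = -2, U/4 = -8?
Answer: -1507/4 ≈ -376.75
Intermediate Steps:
U = -32 (U = 4*(-8) = -32)
k = -11 (k = -9 - 2 = -11)
E(t, b) = 7*t/8 (E(t, b) = (6*t + t)/8 = (7*t)/8 = 7*t/8)
g(o) = -1 + o (g(o) = 3 + (o - 1*4) = 3 + (o - 4) = 3 + (-4 + o) = -1 + o)
V(a) = 6 + 7*a/4 (V(a) = (7*a/8 + 3)*2 = (3 + 7*a/8)*2 = 6 + 7*a/4)
g(U) + V(p(-3, -4))*55 = (-1 - 32) + (6 + 7*(-3 - 4)/4)*55 = -33 + (6 + (7/4)*(-7))*55 = -33 + (6 - 49/4)*55 = -33 - 25/4*55 = -33 - 1375/4 = -1507/4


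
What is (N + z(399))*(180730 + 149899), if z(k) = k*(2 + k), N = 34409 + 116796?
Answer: 102893067316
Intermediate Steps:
N = 151205
(N + z(399))*(180730 + 149899) = (151205 + 399*(2 + 399))*(180730 + 149899) = (151205 + 399*401)*330629 = (151205 + 159999)*330629 = 311204*330629 = 102893067316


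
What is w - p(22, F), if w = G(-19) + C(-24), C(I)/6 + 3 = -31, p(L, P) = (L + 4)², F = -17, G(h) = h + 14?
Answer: -885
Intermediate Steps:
G(h) = 14 + h
p(L, P) = (4 + L)²
C(I) = -204 (C(I) = -18 + 6*(-31) = -18 - 186 = -204)
w = -209 (w = (14 - 19) - 204 = -5 - 204 = -209)
w - p(22, F) = -209 - (4 + 22)² = -209 - 1*26² = -209 - 1*676 = -209 - 676 = -885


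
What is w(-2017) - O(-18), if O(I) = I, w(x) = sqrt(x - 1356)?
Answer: 18 + I*sqrt(3373) ≈ 18.0 + 58.078*I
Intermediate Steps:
w(x) = sqrt(-1356 + x)
w(-2017) - O(-18) = sqrt(-1356 - 2017) - 1*(-18) = sqrt(-3373) + 18 = I*sqrt(3373) + 18 = 18 + I*sqrt(3373)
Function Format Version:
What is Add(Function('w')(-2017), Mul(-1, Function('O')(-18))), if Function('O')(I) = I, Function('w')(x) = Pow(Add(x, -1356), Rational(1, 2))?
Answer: Add(18, Mul(I, Pow(3373, Rational(1, 2)))) ≈ Add(18.000, Mul(58.078, I))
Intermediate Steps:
Function('w')(x) = Pow(Add(-1356, x), Rational(1, 2))
Add(Function('w')(-2017), Mul(-1, Function('O')(-18))) = Add(Pow(Add(-1356, -2017), Rational(1, 2)), Mul(-1, -18)) = Add(Pow(-3373, Rational(1, 2)), 18) = Add(Mul(I, Pow(3373, Rational(1, 2))), 18) = Add(18, Mul(I, Pow(3373, Rational(1, 2))))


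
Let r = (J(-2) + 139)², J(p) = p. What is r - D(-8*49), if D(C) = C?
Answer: 19161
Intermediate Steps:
r = 18769 (r = (-2 + 139)² = 137² = 18769)
r - D(-8*49) = 18769 - (-8)*49 = 18769 - 1*(-392) = 18769 + 392 = 19161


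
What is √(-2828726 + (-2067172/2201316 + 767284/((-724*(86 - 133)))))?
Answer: 4*I*√3874942346844092612633610/4681648803 ≈ 1681.9*I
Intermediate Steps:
√(-2828726 + (-2067172/2201316 + 767284/((-724*(86 - 133))))) = √(-2828726 + (-2067172*1/2201316 + 767284/((-724*(-47))))) = √(-2828726 + (-516793/550329 + 767284/34028)) = √(-2828726 + (-516793/550329 + 767284*(1/34028))) = √(-2828726 + (-516793/550329 + 191821/8507)) = √(-2828726 + 101168301058/4681648803) = √(-13243000523613920/4681648803) = 4*I*√3874942346844092612633610/4681648803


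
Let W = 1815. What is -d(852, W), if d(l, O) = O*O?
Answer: -3294225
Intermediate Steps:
d(l, O) = O**2
-d(852, W) = -1*1815**2 = -1*3294225 = -3294225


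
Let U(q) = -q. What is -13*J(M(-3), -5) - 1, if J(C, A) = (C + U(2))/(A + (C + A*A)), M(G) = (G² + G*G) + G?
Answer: -204/35 ≈ -5.8286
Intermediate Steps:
M(G) = G + 2*G² (M(G) = (G² + G²) + G = 2*G² + G = G + 2*G²)
J(C, A) = (-2 + C)/(A + C + A²) (J(C, A) = (C - 1*2)/(A + (C + A*A)) = (C - 2)/(A + (C + A²)) = (-2 + C)/(A + C + A²))
-13*J(M(-3), -5) - 1 = -13*(-2 - 3*(1 + 2*(-3)))/(-5 - 3*(1 + 2*(-3)) + (-5)²) - 1 = -13*(-2 - 3*(1 - 6))/(-5 - 3*(1 - 6) + 25) - 1 = -13*(-2 - 3*(-5))/(-5 - 3*(-5) + 25) - 1 = -13*(-2 + 15)/(-5 + 15 + 25) - 1 = -13*13/35 - 1 = -169/35 - 1 = -204/35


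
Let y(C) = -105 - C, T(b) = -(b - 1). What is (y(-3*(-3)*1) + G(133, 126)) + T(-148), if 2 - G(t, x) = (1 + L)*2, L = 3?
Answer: 29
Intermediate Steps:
T(b) = 1 - b (T(b) = -(-1 + b) = 1 - b)
G(t, x) = -6 (G(t, x) = 2 - (1 + 3)*2 = 2 - 4*2 = 2 - 1*8 = 2 - 8 = -6)
(y(-3*(-3)*1) + G(133, 126)) + T(-148) = ((-105 - (-3*(-3))) - 6) + (1 - 1*(-148)) = ((-105 - 9) - 6) + (1 + 148) = ((-105 - 1*9) - 6) + 149 = ((-105 - 9) - 6) + 149 = (-114 - 6) + 149 = -120 + 149 = 29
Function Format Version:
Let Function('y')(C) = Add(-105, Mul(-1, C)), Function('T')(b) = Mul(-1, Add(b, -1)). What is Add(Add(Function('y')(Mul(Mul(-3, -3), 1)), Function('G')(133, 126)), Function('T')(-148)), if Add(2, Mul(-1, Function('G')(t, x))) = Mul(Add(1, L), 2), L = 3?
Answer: 29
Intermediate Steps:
Function('T')(b) = Add(1, Mul(-1, b)) (Function('T')(b) = Mul(-1, Add(-1, b)) = Add(1, Mul(-1, b)))
Function('G')(t, x) = -6 (Function('G')(t, x) = Add(2, Mul(-1, Mul(Add(1, 3), 2))) = Add(2, Mul(-1, Mul(4, 2))) = Add(2, Mul(-1, 8)) = Add(2, -8) = -6)
Add(Add(Function('y')(Mul(Mul(-3, -3), 1)), Function('G')(133, 126)), Function('T')(-148)) = Add(Add(Add(-105, Mul(-1, Mul(Mul(-3, -3), 1))), -6), Add(1, Mul(-1, -148))) = Add(Add(Add(-105, Mul(-1, Mul(9, 1))), -6), Add(1, 148)) = Add(Add(Add(-105, Mul(-1, 9)), -6), 149) = Add(Add(Add(-105, -9), -6), 149) = Add(Add(-114, -6), 149) = Add(-120, 149) = 29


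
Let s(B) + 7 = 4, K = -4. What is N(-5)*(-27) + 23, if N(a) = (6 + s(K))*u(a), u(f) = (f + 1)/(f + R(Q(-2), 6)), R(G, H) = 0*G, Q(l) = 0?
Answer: -209/5 ≈ -41.800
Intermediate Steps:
R(G, H) = 0
s(B) = -3 (s(B) = -7 + 4 = -3)
u(f) = (1 + f)/f (u(f) = (f + 1)/(f + 0) = (1 + f)/f)
N(a) = 3*(1 + a)/a (N(a) = (6 - 3)*((1 + a)/a) = 3*((1 + a)/a) = 3*(1 + a)/a)
N(-5)*(-27) + 23 = (3 + 3/(-5))*(-27) + 23 = (3 + 3*(-⅕))*(-27) + 23 = (3 - ⅗)*(-27) + 23 = (12/5)*(-27) + 23 = -324/5 + 23 = -209/5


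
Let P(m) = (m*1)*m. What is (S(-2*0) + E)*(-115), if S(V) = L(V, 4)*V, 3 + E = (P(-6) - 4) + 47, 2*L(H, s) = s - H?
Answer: -8740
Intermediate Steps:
L(H, s) = s/2 - H/2 (L(H, s) = (s - H)/2 = s/2 - H/2)
P(m) = m**2 (P(m) = m*m = m**2)
E = 76 (E = -3 + (((-6)**2 - 4) + 47) = -3 + ((36 - 4) + 47) = -3 + (32 + 47) = -3 + 79 = 76)
S(V) = V*(2 - V/2) (S(V) = ((1/2)*4 - V/2)*V = (2 - V/2)*V = V*(2 - V/2))
(S(-2*0) + E)*(-115) = ((-2*0)*(4 - (-2)*0)/2 + 76)*(-115) = ((1/2)*0*(4 - 1*0) + 76)*(-115) = ((1/2)*0*(4 + 0) + 76)*(-115) = ((1/2)*0*4 + 76)*(-115) = (0 + 76)*(-115) = 76*(-115) = -8740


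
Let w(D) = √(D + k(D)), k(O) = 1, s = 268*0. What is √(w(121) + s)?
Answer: 122^(¼) ≈ 3.3235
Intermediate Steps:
s = 0
w(D) = √(1 + D) (w(D) = √(D + 1) = √(1 + D))
√(w(121) + s) = √(√(1 + 121) + 0) = √(√122 + 0) = √(√122) = 122^(¼)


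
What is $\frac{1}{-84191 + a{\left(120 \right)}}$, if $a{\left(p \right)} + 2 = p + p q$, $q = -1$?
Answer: $- \frac{1}{84193} \approx -1.1877 \cdot 10^{-5}$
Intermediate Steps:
$a{\left(p \right)} = -2$ ($a{\left(p \right)} = -2 + \left(p + p \left(-1\right)\right) = -2 + \left(p - p\right) = -2 + 0 = -2$)
$\frac{1}{-84191 + a{\left(120 \right)}} = \frac{1}{-84191 - 2} = \frac{1}{-84193} = - \frac{1}{84193}$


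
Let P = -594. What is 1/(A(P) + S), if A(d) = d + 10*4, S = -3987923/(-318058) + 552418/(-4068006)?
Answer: -646930926174/350376136236749 ≈ -0.0018464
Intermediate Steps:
S = 8023596863647/646930926174 (S = -3987923*(-1/318058) + 552418*(-1/4068006) = 3987923/318058 - 276209/2034003 = 8023596863647/646930926174 ≈ 12.403)
A(d) = 40 + d (A(d) = d + 40 = 40 + d)
1/(A(P) + S) = 1/((40 - 594) + 8023596863647/646930926174) = 1/(-554 + 8023596863647/646930926174) = 1/(-350376136236749/646930926174) = -646930926174/350376136236749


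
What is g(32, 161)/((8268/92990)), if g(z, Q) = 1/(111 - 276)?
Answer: -9299/136422 ≈ -0.068164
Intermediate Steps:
g(z, Q) = -1/165 (g(z, Q) = 1/(-165) = -1/165)
g(32, 161)/((8268/92990)) = -1/(165*(8268/92990)) = -1/(165*(8268*(1/92990))) = -1/(165*4134/46495) = -1/165*46495/4134 = -9299/136422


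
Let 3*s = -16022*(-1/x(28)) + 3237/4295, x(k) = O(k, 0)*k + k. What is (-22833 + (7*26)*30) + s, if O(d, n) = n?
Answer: -3099462907/180390 ≈ -17182.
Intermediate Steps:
x(k) = k (x(k) = 0*k + k = 0 + k = k)
s = 34452563/180390 (s = (-16022/((-1*28)) + 3237/4295)/3 = (-16022/(-28) + 3237*(1/4295))/3 = (-16022*(-1/28) + 3237/4295)/3 = (8011/14 + 3237/4295)/3 = (⅓)*(34452563/60130) = 34452563/180390 ≈ 190.99)
(-22833 + (7*26)*30) + s = (-22833 + (7*26)*30) + 34452563/180390 = (-22833 + 182*30) + 34452563/180390 = (-22833 + 5460) + 34452563/180390 = -17373 + 34452563/180390 = -3099462907/180390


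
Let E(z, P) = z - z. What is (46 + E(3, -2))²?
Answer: 2116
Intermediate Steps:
E(z, P) = 0
(46 + E(3, -2))² = (46 + 0)² = 46² = 2116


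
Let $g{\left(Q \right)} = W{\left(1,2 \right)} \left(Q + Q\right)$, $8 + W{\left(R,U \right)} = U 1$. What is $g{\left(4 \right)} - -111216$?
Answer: $111168$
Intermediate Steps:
$W{\left(R,U \right)} = -8 + U$ ($W{\left(R,U \right)} = -8 + U 1 = -8 + U$)
$g{\left(Q \right)} = - 12 Q$ ($g{\left(Q \right)} = \left(-8 + 2\right) \left(Q + Q\right) = - 6 \cdot 2 Q = - 12 Q$)
$g{\left(4 \right)} - -111216 = \left(-12\right) 4 - -111216 = -48 + 111216 = 111168$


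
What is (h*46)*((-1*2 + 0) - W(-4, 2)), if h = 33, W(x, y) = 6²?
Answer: -57684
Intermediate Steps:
W(x, y) = 36
(h*46)*((-1*2 + 0) - W(-4, 2)) = (33*46)*((-1*2 + 0) - 1*36) = 1518*((-2 + 0) - 36) = 1518*(-2 - 36) = 1518*(-38) = -57684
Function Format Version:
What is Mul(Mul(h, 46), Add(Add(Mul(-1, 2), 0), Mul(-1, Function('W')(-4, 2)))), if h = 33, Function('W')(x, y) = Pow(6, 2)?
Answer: -57684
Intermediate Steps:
Function('W')(x, y) = 36
Mul(Mul(h, 46), Add(Add(Mul(-1, 2), 0), Mul(-1, Function('W')(-4, 2)))) = Mul(Mul(33, 46), Add(Add(Mul(-1, 2), 0), Mul(-1, 36))) = Mul(1518, Add(Add(-2, 0), -36)) = Mul(1518, Add(-2, -36)) = Mul(1518, -38) = -57684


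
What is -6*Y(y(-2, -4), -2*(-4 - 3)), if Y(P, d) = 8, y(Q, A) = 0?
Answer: -48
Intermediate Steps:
-6*Y(y(-2, -4), -2*(-4 - 3)) = -6*8 = -48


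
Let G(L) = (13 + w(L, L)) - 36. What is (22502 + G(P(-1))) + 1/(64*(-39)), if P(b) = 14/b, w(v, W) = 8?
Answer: 56127551/2496 ≈ 22487.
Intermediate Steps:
G(L) = -15 (G(L) = (13 + 8) - 36 = 21 - 36 = -15)
(22502 + G(P(-1))) + 1/(64*(-39)) = (22502 - 15) + 1/(64*(-39)) = 22487 + 1/(-2496) = 22487 - 1/2496 = 56127551/2496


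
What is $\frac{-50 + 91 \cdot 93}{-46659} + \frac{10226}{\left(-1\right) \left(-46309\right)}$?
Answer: $\frac{87537317}{2160731631} \approx 0.040513$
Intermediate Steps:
$\frac{-50 + 91 \cdot 93}{-46659} + \frac{10226}{\left(-1\right) \left(-46309\right)} = \left(-50 + 8463\right) \left(- \frac{1}{46659}\right) + \frac{10226}{46309} = 8413 \left(- \frac{1}{46659}\right) + 10226 \cdot \frac{1}{46309} = - \frac{8413}{46659} + \frac{10226}{46309} = \frac{87537317}{2160731631}$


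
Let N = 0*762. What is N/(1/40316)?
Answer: 0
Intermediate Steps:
N = 0
N/(1/40316) = 0/(1/40316) = 0*40316 = 0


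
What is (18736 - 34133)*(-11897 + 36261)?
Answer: -375132508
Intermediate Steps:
(18736 - 34133)*(-11897 + 36261) = -15397*24364 = -375132508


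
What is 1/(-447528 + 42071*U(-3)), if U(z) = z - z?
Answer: -1/447528 ≈ -2.2345e-6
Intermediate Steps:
U(z) = 0
1/(-447528 + 42071*U(-3)) = 1/(-447528 + 42071*0) = 1/(-447528 + 0) = 1/(-447528) = -1/447528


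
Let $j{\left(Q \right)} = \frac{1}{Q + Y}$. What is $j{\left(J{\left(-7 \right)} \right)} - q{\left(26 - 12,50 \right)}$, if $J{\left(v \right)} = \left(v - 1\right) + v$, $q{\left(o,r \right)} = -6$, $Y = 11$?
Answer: $\frac{23}{4} \approx 5.75$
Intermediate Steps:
$J{\left(v \right)} = -1 + 2 v$ ($J{\left(v \right)} = \left(-1 + v\right) + v = -1 + 2 v$)
$j{\left(Q \right)} = \frac{1}{11 + Q}$ ($j{\left(Q \right)} = \frac{1}{Q + 11} = \frac{1}{11 + Q}$)
$j{\left(J{\left(-7 \right)} \right)} - q{\left(26 - 12,50 \right)} = \frac{1}{11 + \left(-1 + 2 \left(-7\right)\right)} - -6 = \frac{1}{11 - 15} + 6 = \frac{1}{-4} + 6 = - \frac{1}{4} + 6 = \frac{23}{4}$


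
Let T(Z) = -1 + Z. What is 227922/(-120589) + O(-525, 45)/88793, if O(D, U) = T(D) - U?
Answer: -20306734465/10707459077 ≈ -1.8965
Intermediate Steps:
O(D, U) = -1 + D - U (O(D, U) = (-1 + D) - U = -1 + D - U)
227922/(-120589) + O(-525, 45)/88793 = 227922/(-120589) + (-1 - 525 - 1*45)/88793 = 227922*(-1/120589) + (-1 - 525 - 45)*(1/88793) = -227922/120589 - 571*1/88793 = -227922/120589 - 571/88793 = -20306734465/10707459077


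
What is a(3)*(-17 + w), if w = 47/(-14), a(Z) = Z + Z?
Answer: -855/7 ≈ -122.14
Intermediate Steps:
a(Z) = 2*Z
w = -47/14 (w = 47*(-1/14) = -47/14 ≈ -3.3571)
a(3)*(-17 + w) = (2*3)*(-17 - 47/14) = 6*(-285/14) = -855/7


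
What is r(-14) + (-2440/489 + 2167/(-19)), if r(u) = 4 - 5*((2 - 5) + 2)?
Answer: -1022404/9291 ≈ -110.04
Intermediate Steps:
r(u) = 9 (r(u) = 4 - 5*(-3 + 2) = 4 - 5*(-1) = 4 + 5 = 9)
r(-14) + (-2440/489 + 2167/(-19)) = 9 + (-2440/489 + 2167/(-19)) = 9 + (-2440*1/489 + 2167*(-1/19)) = 9 + (-2440/489 - 2167/19) = 9 - 1106023/9291 = -1022404/9291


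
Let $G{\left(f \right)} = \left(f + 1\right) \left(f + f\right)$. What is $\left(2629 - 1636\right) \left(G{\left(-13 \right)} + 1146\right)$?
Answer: $1447794$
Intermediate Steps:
$G{\left(f \right)} = 2 f \left(1 + f\right)$ ($G{\left(f \right)} = \left(1 + f\right) 2 f = 2 f \left(1 + f\right)$)
$\left(2629 - 1636\right) \left(G{\left(-13 \right)} + 1146\right) = \left(2629 - 1636\right) \left(2 \left(-13\right) \left(1 - 13\right) + 1146\right) = 993 \left(2 \left(-13\right) \left(-12\right) + 1146\right) = 993 \left(312 + 1146\right) = 993 \cdot 1458 = 1447794$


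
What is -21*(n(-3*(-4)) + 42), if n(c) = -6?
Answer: -756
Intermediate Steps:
-21*(n(-3*(-4)) + 42) = -21*(-6 + 42) = -21*36 = -756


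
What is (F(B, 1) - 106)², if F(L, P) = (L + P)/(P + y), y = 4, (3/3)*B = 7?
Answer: 272484/25 ≈ 10899.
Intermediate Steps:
B = 7
F(L, P) = (L + P)/(4 + P) (F(L, P) = (L + P)/(P + 4) = (L + P)/(4 + P))
(F(B, 1) - 106)² = ((7 + 1)/(4 + 1) - 106)² = (8/5 - 106)² = (-522/5)² = 272484/25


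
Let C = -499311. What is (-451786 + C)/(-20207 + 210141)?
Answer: -951097/189934 ≈ -5.0075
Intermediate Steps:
(-451786 + C)/(-20207 + 210141) = (-451786 - 499311)/(-20207 + 210141) = -951097/189934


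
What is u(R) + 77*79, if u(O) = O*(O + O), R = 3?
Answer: 6101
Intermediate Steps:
u(O) = 2*O**2 (u(O) = O*(2*O) = 2*O**2)
u(R) + 77*79 = 2*3**2 + 77*79 = 2*9 + 6083 = 18 + 6083 = 6101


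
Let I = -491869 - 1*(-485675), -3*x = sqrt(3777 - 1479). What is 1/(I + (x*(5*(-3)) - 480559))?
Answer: -162251/78976141853 - 5*sqrt(2298)/236928425559 ≈ -2.0554e-6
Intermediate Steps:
x = -sqrt(2298)/3 (x = -sqrt(3777 - 1479)/3 = -sqrt(2298)/3 ≈ -15.979)
I = -6194 (I = -491869 + 485675 = -6194)
1/(I + (x*(5*(-3)) - 480559)) = 1/(-6194 + ((-sqrt(2298)/3)*(5*(-3)) - 480559)) = 1/(-6194 + (-sqrt(2298)/3*(-15) - 480559)) = 1/(-6194 + (5*sqrt(2298) - 480559)) = 1/(-6194 + (-480559 + 5*sqrt(2298))) = 1/(-486753 + 5*sqrt(2298))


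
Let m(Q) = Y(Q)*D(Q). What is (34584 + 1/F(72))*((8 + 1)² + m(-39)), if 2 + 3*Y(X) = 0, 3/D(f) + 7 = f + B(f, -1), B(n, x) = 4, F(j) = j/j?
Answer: 58863670/21 ≈ 2.8030e+6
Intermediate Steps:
F(j) = 1
D(f) = 3/(-3 + f) (D(f) = 3/(-7 + (f + 4)) = 3/(-7 + (4 + f)) = 3/(-3 + f))
Y(X) = -⅔ (Y(X) = -⅔ + (⅓)*0 = -⅔ + 0 = -⅔)
m(Q) = -2/(-3 + Q)
(34584 + 1/F(72))*((8 + 1)² + m(-39)) = (34584 + 1/1)*((8 + 1)² - 2/(-3 - 39)) = (34584 + 1)*(9² - 2/(-42)) = 34585*(81 - 2*(-1/42)) = 34585*(81 + 1/21) = 34585*(1702/21) = 58863670/21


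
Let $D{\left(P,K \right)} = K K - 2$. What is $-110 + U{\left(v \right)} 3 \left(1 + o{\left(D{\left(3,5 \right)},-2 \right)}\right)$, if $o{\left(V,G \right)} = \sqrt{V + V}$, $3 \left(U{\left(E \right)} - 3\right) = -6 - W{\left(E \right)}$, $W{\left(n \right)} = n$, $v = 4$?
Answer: $-111 - \sqrt{46} \approx -117.78$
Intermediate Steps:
$U{\left(E \right)} = 1 - \frac{E}{3}$ ($U{\left(E \right)} = 3 + \frac{-6 - E}{3} = 3 - \left(2 + \frac{E}{3}\right) = 1 - \frac{E}{3}$)
$D{\left(P,K \right)} = -2 + K^{2}$ ($D{\left(P,K \right)} = K^{2} - 2 = -2 + K^{2}$)
$o{\left(V,G \right)} = \sqrt{2} \sqrt{V}$ ($o{\left(V,G \right)} = \sqrt{2 V} = \sqrt{2} \sqrt{V}$)
$-110 + U{\left(v \right)} 3 \left(1 + o{\left(D{\left(3,5 \right)},-2 \right)}\right) = -110 + \left(1 - \frac{4}{3}\right) 3 \left(1 + \sqrt{2} \sqrt{-2 + 5^{2}}\right) = -110 + \left(1 - \frac{4}{3}\right) 3 \left(1 + \sqrt{2} \sqrt{-2 + 25}\right) = -110 - \frac{3 \left(1 + \sqrt{2} \sqrt{23}\right)}{3} = -110 - \frac{3 \left(1 + \sqrt{46}\right)}{3} = -110 - \frac{3 + 3 \sqrt{46}}{3} = -110 - \left(1 + \sqrt{46}\right) = -111 - \sqrt{46}$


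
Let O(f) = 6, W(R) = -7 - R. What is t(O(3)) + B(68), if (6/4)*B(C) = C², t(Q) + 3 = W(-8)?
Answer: 9242/3 ≈ 3080.7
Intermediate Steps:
t(Q) = -2 (t(Q) = -3 + (-7 - 1*(-8)) = -3 + (-7 + 8) = -3 + 1 = -2)
B(C) = 2*C²/3
t(O(3)) + B(68) = -2 + (⅔)*68² = -2 + (⅔)*4624 = -2 + 9248/3 = 9242/3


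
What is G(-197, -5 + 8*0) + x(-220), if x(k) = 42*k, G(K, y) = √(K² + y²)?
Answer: -9240 + √38834 ≈ -9042.9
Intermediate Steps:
G(-197, -5 + 8*0) + x(-220) = √((-197)² + (-5 + 8*0)²) + 42*(-220) = √(38809 + (-5 + 0)²) - 9240 = √(38809 + (-5)²) - 9240 = √(38809 + 25) - 9240 = √38834 - 9240 = -9240 + √38834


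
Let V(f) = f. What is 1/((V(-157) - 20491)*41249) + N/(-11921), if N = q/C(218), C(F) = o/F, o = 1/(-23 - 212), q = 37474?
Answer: 125777359156793163/781017475784 ≈ 1.6104e+5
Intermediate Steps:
o = -1/235 (o = 1/(-235) = -1/235 ≈ -0.0042553)
C(F) = -1/(235*F)
N = -1919793020 (N = 37474/((-1/235/218)) = 37474/((-1/235*1/218)) = 37474/(-1/51230) = 37474*(-51230) = -1919793020)
1/((V(-157) - 20491)*41249) + N/(-11921) = 1/(-157 - 20491*41249) - 1919793020/(-11921) = (1/41249)/(-20648) - 1919793020*(-1/11921) = -1/20648*1/41249 + 1919793020/11921 = -1/851709352 + 1919793020/11921 = 125777359156793163/781017475784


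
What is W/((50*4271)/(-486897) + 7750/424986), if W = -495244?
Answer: 5693226207469436/4832350475 ≈ 1.1781e+6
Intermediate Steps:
W/((50*4271)/(-486897) + 7750/424986) = -495244/((50*4271)/(-486897) + 7750/424986) = -495244/(213550*(-1/486897) + 7750*(1/424986)) = -495244/(-213550/486897 + 3875/212493) = -495244/(-4832350475/11495800469) = -495244*(-11495800469/4832350475) = 5693226207469436/4832350475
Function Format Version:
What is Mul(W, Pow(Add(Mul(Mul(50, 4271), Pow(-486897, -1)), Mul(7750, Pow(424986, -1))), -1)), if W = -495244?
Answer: Rational(5693226207469436, 4832350475) ≈ 1.1781e+6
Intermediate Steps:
Mul(W, Pow(Add(Mul(Mul(50, 4271), Pow(-486897, -1)), Mul(7750, Pow(424986, -1))), -1)) = Mul(-495244, Pow(Add(Mul(Mul(50, 4271), Pow(-486897, -1)), Mul(7750, Pow(424986, -1))), -1)) = Mul(-495244, Pow(Add(Mul(213550, Rational(-1, 486897)), Mul(7750, Rational(1, 424986))), -1)) = Mul(-495244, Pow(Add(Rational(-213550, 486897), Rational(3875, 212493)), -1)) = Mul(-495244, Pow(Rational(-4832350475, 11495800469), -1)) = Mul(-495244, Rational(-11495800469, 4832350475)) = Rational(5693226207469436, 4832350475)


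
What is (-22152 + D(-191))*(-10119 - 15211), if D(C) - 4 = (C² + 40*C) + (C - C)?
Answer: -169533690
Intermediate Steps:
D(C) = 4 + C² + 40*C (D(C) = 4 + ((C² + 40*C) + (C - C)) = 4 + ((C² + 40*C) + 0) = 4 + (C² + 40*C) = 4 + C² + 40*C)
(-22152 + D(-191))*(-10119 - 15211) = (-22152 + (4 + (-191)² + 40*(-191)))*(-10119 - 15211) = (-22152 + (4 + 36481 - 7640))*(-25330) = (-22152 + 28845)*(-25330) = 6693*(-25330) = -169533690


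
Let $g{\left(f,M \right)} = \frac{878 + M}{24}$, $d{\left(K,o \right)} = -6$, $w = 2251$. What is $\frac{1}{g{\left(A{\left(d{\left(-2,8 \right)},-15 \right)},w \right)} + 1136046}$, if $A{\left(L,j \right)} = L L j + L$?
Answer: $\frac{8}{9089411} \approx 8.8015 \cdot 10^{-7}$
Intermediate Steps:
$A{\left(L,j \right)} = L + j L^{2}$ ($A{\left(L,j \right)} = L^{2} j + L = j L^{2} + L = L + j L^{2}$)
$g{\left(f,M \right)} = \frac{439}{12} + \frac{M}{24}$ ($g{\left(f,M \right)} = \left(878 + M\right) \frac{1}{24} = \frac{439}{12} + \frac{M}{24}$)
$\frac{1}{g{\left(A{\left(d{\left(-2,8 \right)},-15 \right)},w \right)} + 1136046} = \frac{1}{\left(\frac{439}{12} + \frac{1}{24} \cdot 2251\right) + 1136046} = \frac{1}{\left(\frac{439}{12} + \frac{2251}{24}\right) + 1136046} = \frac{1}{\frac{1043}{8} + 1136046} = \frac{1}{\frac{9089411}{8}} = \frac{8}{9089411}$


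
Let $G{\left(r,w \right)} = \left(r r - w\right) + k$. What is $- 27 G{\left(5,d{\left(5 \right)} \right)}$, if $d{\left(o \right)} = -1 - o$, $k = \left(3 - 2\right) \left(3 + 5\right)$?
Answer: $-1053$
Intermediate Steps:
$k = 8$ ($k = 1 \cdot 8 = 8$)
$G{\left(r,w \right)} = 8 + r^{2} - w$ ($G{\left(r,w \right)} = \left(r r - w\right) + 8 = \left(r^{2} - w\right) + 8 = 8 + r^{2} - w$)
$- 27 G{\left(5,d{\left(5 \right)} \right)} = - 27 \left(8 + 5^{2} - \left(-1 - 5\right)\right) = - 27 \left(8 + 25 - \left(-1 - 5\right)\right) = - 27 \left(8 + 25 - -6\right) = - 27 \left(8 + 25 + 6\right) = \left(-27\right) 39 = -1053$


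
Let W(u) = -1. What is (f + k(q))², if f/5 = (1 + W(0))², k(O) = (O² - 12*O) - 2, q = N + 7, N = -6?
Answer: 169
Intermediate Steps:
q = 1 (q = -6 + 7 = 1)
k(O) = -2 + O² - 12*O
f = 0 (f = 5*(1 - 1)² = 5*0² = 5*0 = 0)
(f + k(q))² = (0 + (-2 + 1² - 12*1))² = (0 + (-2 + 1 - 12))² = (0 - 13)² = (-13)² = 169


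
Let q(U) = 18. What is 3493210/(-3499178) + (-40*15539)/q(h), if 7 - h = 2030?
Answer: -543752988865/15746301 ≈ -34532.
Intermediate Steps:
h = -2023 (h = 7 - 1*2030 = 7 - 2030 = -2023)
3493210/(-3499178) + (-40*15539)/q(h) = 3493210/(-3499178) - 40*15539/18 = 3493210*(-1/3499178) - 621560*1/18 = -1746605/1749589 - 310780/9 = -543752988865/15746301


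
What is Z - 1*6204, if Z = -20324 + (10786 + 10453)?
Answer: -5289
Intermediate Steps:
Z = 915 (Z = -20324 + 21239 = 915)
Z - 1*6204 = 915 - 1*6204 = 915 - 6204 = -5289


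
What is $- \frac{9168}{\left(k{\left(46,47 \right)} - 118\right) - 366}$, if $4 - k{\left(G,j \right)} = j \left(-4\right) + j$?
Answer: $\frac{3056}{113} \approx 27.044$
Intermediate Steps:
$k{\left(G,j \right)} = 4 + 3 j$ ($k{\left(G,j \right)} = 4 - \left(j \left(-4\right) + j\right) = 4 - \left(- 4 j + j\right) = 4 - - 3 j = 4 + 3 j$)
$- \frac{9168}{\left(k{\left(46,47 \right)} - 118\right) - 366} = - \frac{9168}{\left(\left(4 + 3 \cdot 47\right) - 118\right) - 366} = - \frac{9168}{\left(\left(4 + 141\right) - 118\right) - 366} = - \frac{9168}{\left(145 - 118\right) - 366} = - \frac{9168}{27 - 366} = - \frac{9168}{-339} = \left(-9168\right) \left(- \frac{1}{339}\right) = \frac{3056}{113}$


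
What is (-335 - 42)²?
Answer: 142129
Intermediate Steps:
(-335 - 42)² = (-377)² = 142129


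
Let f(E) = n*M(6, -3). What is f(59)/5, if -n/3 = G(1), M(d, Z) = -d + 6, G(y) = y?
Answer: 0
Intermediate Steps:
M(d, Z) = 6 - d
n = -3 (n = -3*1 = -3)
f(E) = 0 (f(E) = -3*(6 - 1*6) = -3*(6 - 6) = -3*0 = 0)
f(59)/5 = 0/5 = (⅕)*0 = 0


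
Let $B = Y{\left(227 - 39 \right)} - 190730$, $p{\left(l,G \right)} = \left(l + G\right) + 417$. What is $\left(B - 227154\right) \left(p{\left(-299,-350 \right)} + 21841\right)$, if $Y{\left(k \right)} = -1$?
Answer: $-9030076965$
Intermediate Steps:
$p{\left(l,G \right)} = 417 + G + l$ ($p{\left(l,G \right)} = \left(G + l\right) + 417 = 417 + G + l$)
$B = -190731$ ($B = -1 - 190730 = -190731$)
$\left(B - 227154\right) \left(p{\left(-299,-350 \right)} + 21841\right) = \left(-190731 - 227154\right) \left(\left(417 - 350 - 299\right) + 21841\right) = - 417885 \left(-232 + 21841\right) = \left(-417885\right) 21609 = -9030076965$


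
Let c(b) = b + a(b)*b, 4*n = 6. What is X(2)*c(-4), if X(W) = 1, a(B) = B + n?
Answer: 6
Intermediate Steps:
n = 3/2 (n = (¼)*6 = 3/2 ≈ 1.5000)
a(B) = 3/2 + B (a(B) = B + 3/2 = 3/2 + B)
c(b) = b + b*(3/2 + b) (c(b) = b + (3/2 + b)*b = b + b*(3/2 + b))
X(2)*c(-4) = 1*((½)*(-4)*(5 + 2*(-4))) = 1*((½)*(-4)*(5 - 8)) = 1*((½)*(-4)*(-3)) = 1*6 = 6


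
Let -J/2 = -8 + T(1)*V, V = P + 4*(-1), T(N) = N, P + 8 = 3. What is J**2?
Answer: 1156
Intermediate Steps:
P = -5 (P = -8 + 3 = -5)
V = -9 (V = -5 + 4*(-1) = -5 - 4 = -9)
J = 34 (J = -2*(-8 + 1*(-9)) = -2*(-8 - 9) = -2*(-17) = 34)
J**2 = 34**2 = 1156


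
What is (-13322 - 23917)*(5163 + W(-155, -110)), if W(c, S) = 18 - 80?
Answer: -189956139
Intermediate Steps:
W(c, S) = -62
(-13322 - 23917)*(5163 + W(-155, -110)) = (-13322 - 23917)*(5163 - 62) = -37239*5101 = -189956139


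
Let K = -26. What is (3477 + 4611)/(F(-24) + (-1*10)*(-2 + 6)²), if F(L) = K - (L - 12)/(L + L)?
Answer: -10784/249 ≈ -43.309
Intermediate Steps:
F(L) = -26 - (-12 + L)/(2*L) (F(L) = -26 - (L - 12)/(L + L) = -26 - (-12 + L)/(2*L))
(3477 + 4611)/(F(-24) + (-1*10)*(-2 + 6)²) = (3477 + 4611)/((-53/2 + 6/(-24)) + (-1*10)*(-2 + 6)²) = 8088/((-53/2 + 6*(-1/24)) - 10*4²) = 8088/((-53/2 - ¼) - 10*16) = 8088/(-107/4 - 160) = 8088/(-747/4) = 8088*(-4/747) = -10784/249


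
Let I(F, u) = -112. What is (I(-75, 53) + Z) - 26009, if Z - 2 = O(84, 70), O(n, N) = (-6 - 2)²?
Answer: -26055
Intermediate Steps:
O(n, N) = 64 (O(n, N) = (-8)² = 64)
Z = 66 (Z = 2 + 64 = 66)
(I(-75, 53) + Z) - 26009 = (-112 + 66) - 26009 = -46 - 26009 = -26055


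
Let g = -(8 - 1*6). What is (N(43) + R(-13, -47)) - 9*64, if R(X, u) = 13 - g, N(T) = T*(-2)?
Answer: -647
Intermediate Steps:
g = -2 (g = -(8 - 6) = -1*2 = -2)
N(T) = -2*T
R(X, u) = 15 (R(X, u) = 13 - 1*(-2) = 13 + 2 = 15)
(N(43) + R(-13, -47)) - 9*64 = (-2*43 + 15) - 9*64 = (-86 + 15) - 576 = -71 - 576 = -647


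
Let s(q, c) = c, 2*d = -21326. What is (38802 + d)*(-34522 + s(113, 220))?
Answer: -965223978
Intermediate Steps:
d = -10663 (d = (1/2)*(-21326) = -10663)
(38802 + d)*(-34522 + s(113, 220)) = (38802 - 10663)*(-34522 + 220) = 28139*(-34302) = -965223978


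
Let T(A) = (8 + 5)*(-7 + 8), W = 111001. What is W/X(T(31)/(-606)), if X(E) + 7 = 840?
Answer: 111001/833 ≈ 133.25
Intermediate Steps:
T(A) = 13 (T(A) = 13*1 = 13)
X(E) = 833 (X(E) = -7 + 840 = 833)
W/X(T(31)/(-606)) = 111001/833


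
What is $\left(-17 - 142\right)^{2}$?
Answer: $25281$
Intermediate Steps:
$\left(-17 - 142\right)^{2} = \left(-159\right)^{2} = 25281$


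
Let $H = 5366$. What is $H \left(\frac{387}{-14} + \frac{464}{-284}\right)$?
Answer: $- \frac{78077983}{497} \approx -1.571 \cdot 10^{5}$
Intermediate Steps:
$H \left(\frac{387}{-14} + \frac{464}{-284}\right) = 5366 \left(\frac{387}{-14} + \frac{464}{-284}\right) = 5366 \left(387 \left(- \frac{1}{14}\right) + 464 \left(- \frac{1}{284}\right)\right) = 5366 \left(- \frac{387}{14} - \frac{116}{71}\right) = 5366 \left(- \frac{29101}{994}\right) = - \frac{78077983}{497}$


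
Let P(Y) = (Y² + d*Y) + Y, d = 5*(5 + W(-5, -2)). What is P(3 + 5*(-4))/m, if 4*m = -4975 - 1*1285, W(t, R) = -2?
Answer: -17/1565 ≈ -0.010863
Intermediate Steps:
m = -1565 (m = (-4975 - 1*1285)/4 = (-4975 - 1285)/4 = (¼)*(-6260) = -1565)
d = 15 (d = 5*(5 - 2) = 5*3 = 15)
P(Y) = Y² + 16*Y (P(Y) = (Y² + 15*Y) + Y = Y² + 16*Y)
P(3 + 5*(-4))/m = ((3 + 5*(-4))*(16 + (3 + 5*(-4))))/(-1565) = ((3 - 20)*(16 + (3 - 20)))*(-1/1565) = -17*(16 - 17)*(-1/1565) = -17*(-1)*(-1/1565) = 17*(-1/1565) = -17/1565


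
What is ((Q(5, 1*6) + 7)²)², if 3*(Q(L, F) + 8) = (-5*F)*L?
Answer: 6765201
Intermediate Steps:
Q(L, F) = -8 - 5*F*L/3 (Q(L, F) = -8 + ((-5*F)*L)/3 = -8 + (-5*F*L)/3 = -8 - 5*F*L/3)
((Q(5, 1*6) + 7)²)² = (((-8 - 5/3*1*6*5) + 7)²)² = (((-8 - 5/3*6*5) + 7)²)² = (((-8 - 50) + 7)²)² = ((-58 + 7)²)² = ((-51)²)² = 2601² = 6765201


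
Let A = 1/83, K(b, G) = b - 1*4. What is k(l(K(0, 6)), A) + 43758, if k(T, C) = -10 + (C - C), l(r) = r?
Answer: 43748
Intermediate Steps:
K(b, G) = -4 + b (K(b, G) = b - 4 = -4 + b)
A = 1/83 ≈ 0.012048
k(T, C) = -10 (k(T, C) = -10 + 0 = -10)
k(l(K(0, 6)), A) + 43758 = -10 + 43758 = 43748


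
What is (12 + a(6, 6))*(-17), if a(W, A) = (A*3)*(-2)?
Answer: 408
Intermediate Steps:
a(W, A) = -6*A (a(W, A) = (3*A)*(-2) = -6*A)
(12 + a(6, 6))*(-17) = (12 - 6*6)*(-17) = (12 - 36)*(-17) = -24*(-17) = 408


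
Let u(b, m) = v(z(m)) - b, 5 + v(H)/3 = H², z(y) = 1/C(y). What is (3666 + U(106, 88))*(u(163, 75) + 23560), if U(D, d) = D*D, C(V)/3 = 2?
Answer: 2090638835/6 ≈ 3.4844e+8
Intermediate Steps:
C(V) = 6 (C(V) = 3*2 = 6)
U(D, d) = D²
z(y) = ⅙ (z(y) = 1/6 = ⅙)
v(H) = -15 + 3*H²
u(b, m) = -179/12 - b (u(b, m) = (-15 + 3*(⅙)²) - b = (-15 + 3*(1/36)) - b = (-15 + 1/12) - b = -179/12 - b)
(3666 + U(106, 88))*(u(163, 75) + 23560) = (3666 + 106²)*((-179/12 - 1*163) + 23560) = (3666 + 11236)*((-179/12 - 163) + 23560) = 14902*(-2135/12 + 23560) = 14902*(280585/12) = 2090638835/6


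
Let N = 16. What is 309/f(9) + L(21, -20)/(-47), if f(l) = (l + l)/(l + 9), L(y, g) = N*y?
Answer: 14187/47 ≈ 301.85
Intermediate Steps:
L(y, g) = 16*y
f(l) = 2*l/(9 + l) (f(l) = (2*l)/(9 + l) = 2*l/(9 + l))
309/f(9) + L(21, -20)/(-47) = 309/((2*9/(9 + 9))) + (16*21)/(-47) = 309/((2*9/18)) + 336*(-1/47) = 309/((2*9*(1/18))) - 336/47 = 309/1 - 336/47 = 309*1 - 336/47 = 309 - 336/47 = 14187/47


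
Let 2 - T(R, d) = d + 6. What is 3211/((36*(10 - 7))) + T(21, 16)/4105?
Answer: 2635799/88668 ≈ 29.727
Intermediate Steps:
T(R, d) = -4 - d (T(R, d) = 2 - (d + 6) = 2 - (6 + d) = 2 + (-6 - d) = -4 - d)
3211/((36*(10 - 7))) + T(21, 16)/4105 = 3211/((36*(10 - 7))) + (-4 - 1*16)/4105 = 3211/((36*3)) + (-4 - 16)*(1/4105) = 3211/108 - 20*1/4105 = 3211*(1/108) - 4/821 = 3211/108 - 4/821 = 2635799/88668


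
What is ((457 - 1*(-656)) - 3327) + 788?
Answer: -1426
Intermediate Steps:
((457 - 1*(-656)) - 3327) + 788 = ((457 + 656) - 3327) + 788 = (1113 - 3327) + 788 = -2214 + 788 = -1426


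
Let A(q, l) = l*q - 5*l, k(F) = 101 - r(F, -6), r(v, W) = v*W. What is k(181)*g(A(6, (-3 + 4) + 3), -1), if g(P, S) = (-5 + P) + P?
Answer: 3561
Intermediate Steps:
r(v, W) = W*v
k(F) = 101 + 6*F (k(F) = 101 - (-6)*F = 101 + 6*F)
A(q, l) = -5*l + l*q
g(P, S) = -5 + 2*P
k(181)*g(A(6, (-3 + 4) + 3), -1) = (101 + 6*181)*(-5 + 2*(((-3 + 4) + 3)*(-5 + 6))) = (101 + 1086)*(-5 + 2*((1 + 3)*1)) = 1187*(-5 + 2*(4*1)) = 1187*(-5 + 2*4) = 1187*(-5 + 8) = 1187*3 = 3561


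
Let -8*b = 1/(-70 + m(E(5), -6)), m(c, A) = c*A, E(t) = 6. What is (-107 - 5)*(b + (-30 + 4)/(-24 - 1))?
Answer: -154511/1325 ≈ -116.61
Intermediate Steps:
m(c, A) = A*c
b = 1/848 (b = -1/(8*(-70 - 6*6)) = -1/(8*(-70 - 36)) = -1/8/(-106) = -1/8*(-1/106) = 1/848 ≈ 0.0011792)
(-107 - 5)*(b + (-30 + 4)/(-24 - 1)) = (-107 - 5)*(1/848 + (-30 + 4)/(-24 - 1)) = -112*(1/848 - 26/(-25)) = -112*(1/848 - 26*(-1/25)) = -112*(1/848 + 26/25) = -112*22073/21200 = -154511/1325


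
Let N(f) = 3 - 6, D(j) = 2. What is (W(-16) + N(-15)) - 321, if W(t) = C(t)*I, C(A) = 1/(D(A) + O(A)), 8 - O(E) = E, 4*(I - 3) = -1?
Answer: -33685/104 ≈ -323.89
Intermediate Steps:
I = 11/4 (I = 3 + (¼)*(-1) = 3 - ¼ = 11/4 ≈ 2.7500)
O(E) = 8 - E
C(A) = 1/(10 - A) (C(A) = 1/(2 + (8 - A)) = 1/(10 - A))
W(t) = -11/(4*(-10 + t)) (W(t) = -1/(-10 + t)*(11/4) = -11/(4*(-10 + t)))
N(f) = -3
(W(-16) + N(-15)) - 321 = (-11/(-40 + 4*(-16)) - 3) - 321 = (-11/(-40 - 64) - 3) - 321 = (-11/(-104) - 3) - 321 = (-11*(-1/104) - 3) - 321 = (11/104 - 3) - 321 = -301/104 - 321 = -33685/104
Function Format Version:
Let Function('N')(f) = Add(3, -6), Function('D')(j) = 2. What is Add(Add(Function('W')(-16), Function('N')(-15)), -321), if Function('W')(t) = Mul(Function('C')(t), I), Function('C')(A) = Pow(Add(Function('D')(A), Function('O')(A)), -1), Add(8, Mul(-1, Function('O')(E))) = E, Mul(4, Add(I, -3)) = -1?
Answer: Rational(-33685, 104) ≈ -323.89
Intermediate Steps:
I = Rational(11, 4) (I = Add(3, Mul(Rational(1, 4), -1)) = Add(3, Rational(-1, 4)) = Rational(11, 4) ≈ 2.7500)
Function('O')(E) = Add(8, Mul(-1, E))
Function('C')(A) = Pow(Add(10, Mul(-1, A)), -1) (Function('C')(A) = Pow(Add(2, Add(8, Mul(-1, A))), -1) = Pow(Add(10, Mul(-1, A)), -1))
Function('W')(t) = Mul(Rational(-11, 4), Pow(Add(-10, t), -1)) (Function('W')(t) = Mul(Mul(-1, Pow(Add(-10, t), -1)), Rational(11, 4)) = Mul(Rational(-11, 4), Pow(Add(-10, t), -1)))
Function('N')(f) = -3
Add(Add(Function('W')(-16), Function('N')(-15)), -321) = Add(Add(Mul(-11, Pow(Add(-40, Mul(4, -16)), -1)), -3), -321) = Add(Add(Mul(-11, Pow(Add(-40, -64), -1)), -3), -321) = Add(Add(Mul(-11, Pow(-104, -1)), -3), -321) = Add(Add(Mul(-11, Rational(-1, 104)), -3), -321) = Add(Add(Rational(11, 104), -3), -321) = Add(Rational(-301, 104), -321) = Rational(-33685, 104)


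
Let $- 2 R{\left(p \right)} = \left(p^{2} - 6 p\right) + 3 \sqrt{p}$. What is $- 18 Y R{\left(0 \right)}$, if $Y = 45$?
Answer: $0$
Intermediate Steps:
$R{\left(p \right)} = 3 p - \frac{3 \sqrt{p}}{2} - \frac{p^{2}}{2}$ ($R{\left(p \right)} = - \frac{\left(p^{2} - 6 p\right) + 3 \sqrt{p}}{2} = - \frac{p^{2} - 6 p + 3 \sqrt{p}}{2} = 3 p - \frac{3 \sqrt{p}}{2} - \frac{p^{2}}{2}$)
$- 18 Y R{\left(0 \right)} = \left(-18\right) 45 \left(3 \cdot 0 - \frac{3 \sqrt{0}}{2} - \frac{0^{2}}{2}\right) = - 810 \left(0 - 0 - 0\right) = - 810 \left(0 + 0 + 0\right) = \left(-810\right) 0 = 0$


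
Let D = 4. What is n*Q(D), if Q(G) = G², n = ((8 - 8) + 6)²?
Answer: 576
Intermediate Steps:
n = 36 (n = (0 + 6)² = 6² = 36)
n*Q(D) = 36*4² = 36*16 = 576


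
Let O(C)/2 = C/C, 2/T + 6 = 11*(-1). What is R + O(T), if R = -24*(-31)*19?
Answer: 14138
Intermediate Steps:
T = -2/17 (T = 2/(-6 + 11*(-1)) = 2/(-6 - 11) = 2/(-17) = 2*(-1/17) = -2/17 ≈ -0.11765)
R = 14136 (R = 744*19 = 14136)
O(C) = 2 (O(C) = 2*(C/C) = 2*1 = 2)
R + O(T) = 14136 + 2 = 14138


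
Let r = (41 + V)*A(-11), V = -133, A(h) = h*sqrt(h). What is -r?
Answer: -1012*I*sqrt(11) ≈ -3356.4*I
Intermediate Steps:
A(h) = h**(3/2)
r = 1012*I*sqrt(11) (r = (41 - 133)*(-11)**(3/2) = -(-1012)*I*sqrt(11) = 1012*I*sqrt(11) ≈ 3356.4*I)
-r = -1012*I*sqrt(11)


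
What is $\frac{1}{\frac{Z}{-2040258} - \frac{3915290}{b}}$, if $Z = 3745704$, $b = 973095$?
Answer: $- \frac{2282028573}{13371411010} \approx -0.17066$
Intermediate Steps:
$\frac{1}{\frac{Z}{-2040258} - \frac{3915290}{b}} = \frac{1}{\frac{3745704}{-2040258} - \frac{3915290}{973095}} = \frac{1}{3745704 \left(- \frac{1}{2040258}\right) - \frac{27002}{6711}} = \frac{1}{- \frac{624284}{340043} - \frac{27002}{6711}} = \frac{1}{- \frac{13371411010}{2282028573}} = - \frac{2282028573}{13371411010}$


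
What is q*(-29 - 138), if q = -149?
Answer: 24883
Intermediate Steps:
q*(-29 - 138) = -149*(-29 - 138) = -149*(-167) = 24883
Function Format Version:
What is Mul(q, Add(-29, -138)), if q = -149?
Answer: 24883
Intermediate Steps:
Mul(q, Add(-29, -138)) = Mul(-149, Add(-29, -138)) = Mul(-149, -167) = 24883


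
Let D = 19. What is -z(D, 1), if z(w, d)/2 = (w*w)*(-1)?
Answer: 722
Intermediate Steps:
z(w, d) = -2*w**2 (z(w, d) = 2*((w*w)*(-1)) = 2*(w**2*(-1)) = 2*(-w**2) = -2*w**2)
-z(D, 1) = -(-2)*19**2 = -(-2)*361 = -1*(-722) = 722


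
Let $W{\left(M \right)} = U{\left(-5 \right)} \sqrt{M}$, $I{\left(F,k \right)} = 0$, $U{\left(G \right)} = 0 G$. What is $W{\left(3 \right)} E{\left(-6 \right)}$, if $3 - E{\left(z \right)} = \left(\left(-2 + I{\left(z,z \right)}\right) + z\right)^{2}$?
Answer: $0$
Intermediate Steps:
$U{\left(G \right)} = 0$
$W{\left(M \right)} = 0$ ($W{\left(M \right)} = 0 \sqrt{M} = 0$)
$E{\left(z \right)} = 3 - \left(-2 + z\right)^{2}$ ($E{\left(z \right)} = 3 - \left(\left(-2 + 0\right) + z\right)^{2} = 3 - \left(-2 + z\right)^{2}$)
$W{\left(3 \right)} E{\left(-6 \right)} = 0 \left(3 - \left(-2 - 6\right)^{2}\right) = 0 \left(3 - \left(-8\right)^{2}\right) = 0 \left(3 - 64\right) = 0 \left(-61\right) = 0$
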